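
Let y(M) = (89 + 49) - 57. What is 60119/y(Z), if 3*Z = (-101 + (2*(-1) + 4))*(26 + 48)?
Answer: 60119/81 ≈ 742.21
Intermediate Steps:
Z = -2442 (Z = ((-101 + (2*(-1) + 4))*(26 + 48))/3 = ((-101 + (-2 + 4))*74)/3 = ((-101 + 2)*74)/3 = (-99*74)/3 = (⅓)*(-7326) = -2442)
y(M) = 81 (y(M) = 138 - 57 = 81)
60119/y(Z) = 60119/81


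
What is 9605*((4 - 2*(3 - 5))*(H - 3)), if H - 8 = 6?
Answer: 845240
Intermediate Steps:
H = 14 (H = 8 + 6 = 14)
9605*((4 - 2*(3 - 5))*(H - 3)) = 9605*((4 - 2*(3 - 5))*(14 - 3)) = 9605*((4 - 2*(-2))*11) = 9605*((4 + 4)*11) = 9605*(8*11) = 9605*88 = 845240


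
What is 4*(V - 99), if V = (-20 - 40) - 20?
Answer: -716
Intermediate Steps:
V = -80 (V = -60 - 20 = -80)
4*(V - 99) = 4*(-80 - 99) = 4*(-179) = -716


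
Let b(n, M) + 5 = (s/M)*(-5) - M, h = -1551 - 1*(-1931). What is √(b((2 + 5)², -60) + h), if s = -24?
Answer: √433 ≈ 20.809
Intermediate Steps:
h = 380 (h = -1551 + 1931 = 380)
b(n, M) = -5 - M + 120/M (b(n, M) = -5 + (-24/M*(-5) - M) = -5 + (120/M - M) = -5 + (-M + 120/M) = -5 - M + 120/M)
√(b((2 + 5)², -60) + h) = √((-5 - 1*(-60) + 120/(-60)) + 380) = √((-5 + 60 + 120*(-1/60)) + 380) = √((-5 + 60 - 2) + 380) = √(53 + 380) = √433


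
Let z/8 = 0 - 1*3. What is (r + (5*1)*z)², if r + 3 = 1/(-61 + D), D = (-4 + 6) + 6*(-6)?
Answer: 136562596/9025 ≈ 15132.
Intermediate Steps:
z = -24 (z = 8*(0 - 1*3) = 8*(0 - 3) = 8*(-3) = -24)
D = -34 (D = 2 - 36 = -34)
r = -286/95 (r = -3 + 1/(-61 - 34) = -3 + 1/(-95) = -3 - 1/95 = -286/95 ≈ -3.0105)
(r + (5*1)*z)² = (-286/95 + (5*1)*(-24))² = (-286/95 + 5*(-24))² = (-286/95 - 120)² = (-11686/95)² = 136562596/9025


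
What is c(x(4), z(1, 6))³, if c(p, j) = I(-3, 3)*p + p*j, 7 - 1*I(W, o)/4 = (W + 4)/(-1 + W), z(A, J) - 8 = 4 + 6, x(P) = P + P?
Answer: 53157376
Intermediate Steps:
x(P) = 2*P
z(A, J) = 18 (z(A, J) = 8 + (4 + 6) = 8 + 10 = 18)
I(W, o) = 28 - 4*(4 + W)/(-1 + W) (I(W, o) = 28 - 4*(W + 4)/(-1 + W) = 28 - 4*(4 + W)/(-1 + W))
c(p, j) = 29*p + j*p (c(p, j) = (4*(-11 + 6*(-3))/(-1 - 3))*p + p*j = (4*(-11 - 18)/(-4))*p + j*p = (4*(-¼)*(-29))*p + j*p = 29*p + j*p)
c(x(4), z(1, 6))³ = ((2*4)*(29 + 18))³ = (8*47)³ = 376³ = 53157376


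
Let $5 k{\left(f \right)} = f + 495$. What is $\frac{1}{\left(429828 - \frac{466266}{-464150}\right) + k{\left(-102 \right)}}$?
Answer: $\frac{232075}{99770807328} \approx 2.3261 \cdot 10^{-6}$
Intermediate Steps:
$k{\left(f \right)} = 99 + \frac{f}{5}$ ($k{\left(f \right)} = \frac{f + 495}{5} = \frac{495 + f}{5} = 99 + \frac{f}{5}$)
$\frac{1}{\left(429828 - \frac{466266}{-464150}\right) + k{\left(-102 \right)}} = \frac{1}{\left(429828 - \frac{466266}{-464150}\right) + \left(99 + \frac{1}{5} \left(-102\right)\right)} = \frac{1}{\left(429828 - - \frac{233133}{232075}\right) + \left(99 - \frac{102}{5}\right)} = \frac{1}{\left(429828 + \frac{233133}{232075}\right) + \frac{393}{5}} = \frac{1}{\frac{99752566233}{232075} + \frac{393}{5}} = \frac{1}{\frac{99770807328}{232075}} = \frac{232075}{99770807328}$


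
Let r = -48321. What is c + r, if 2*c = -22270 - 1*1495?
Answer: -120407/2 ≈ -60204.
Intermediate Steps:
c = -23765/2 (c = (-22270 - 1*1495)/2 = (-22270 - 1495)/2 = (½)*(-23765) = -23765/2 ≈ -11883.)
c + r = -23765/2 - 48321 = -120407/2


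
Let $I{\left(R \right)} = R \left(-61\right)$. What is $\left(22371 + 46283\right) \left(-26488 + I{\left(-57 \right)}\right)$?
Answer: $-1579797194$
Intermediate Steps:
$I{\left(R \right)} = - 61 R$
$\left(22371 + 46283\right) \left(-26488 + I{\left(-57 \right)}\right) = \left(22371 + 46283\right) \left(-26488 - -3477\right) = 68654 \left(-26488 + 3477\right) = 68654 \left(-23011\right) = -1579797194$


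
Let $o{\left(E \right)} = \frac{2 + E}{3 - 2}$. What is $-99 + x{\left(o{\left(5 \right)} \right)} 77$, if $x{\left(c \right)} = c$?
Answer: $440$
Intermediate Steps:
$o{\left(E \right)} = 2 + E$ ($o{\left(E \right)} = \frac{2 + E}{1} = \left(2 + E\right) 1 = 2 + E$)
$-99 + x{\left(o{\left(5 \right)} \right)} 77 = -99 + \left(2 + 5\right) 77 = -99 + 7 \cdot 77 = -99 + 539 = 440$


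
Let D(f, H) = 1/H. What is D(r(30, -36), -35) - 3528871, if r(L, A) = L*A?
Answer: -123510486/35 ≈ -3.5289e+6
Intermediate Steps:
r(L, A) = A*L
D(r(30, -36), -35) - 3528871 = 1/(-35) - 3528871 = -1/35 - 3528871 = -123510486/35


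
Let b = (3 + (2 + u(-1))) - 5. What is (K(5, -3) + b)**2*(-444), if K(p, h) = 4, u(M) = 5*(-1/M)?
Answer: -35964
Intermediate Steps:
u(M) = -5/M
b = 5 (b = (3 + (2 - 5/(-1))) - 5 = (3 + (2 - 5*(-1))) - 5 = (3 + (2 + 5)) - 5 = (3 + 7) - 5 = 10 - 5 = 5)
(K(5, -3) + b)**2*(-444) = (4 + 5)**2*(-444) = 9**2*(-444) = 81*(-444) = -35964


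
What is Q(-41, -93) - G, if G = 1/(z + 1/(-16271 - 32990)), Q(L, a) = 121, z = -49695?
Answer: 296211122177/2448025396 ≈ 121.00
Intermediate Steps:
G = -49261/2448025396 (G = 1/(-49695 + 1/(-16271 - 32990)) = 1/(-49695 + 1/(-49261)) = 1/(-49695 - 1/49261) = 1/(-2448025396/49261) = -49261/2448025396 ≈ -2.0123e-5)
Q(-41, -93) - G = 121 - 1*(-49261/2448025396) = 121 + 49261/2448025396 = 296211122177/2448025396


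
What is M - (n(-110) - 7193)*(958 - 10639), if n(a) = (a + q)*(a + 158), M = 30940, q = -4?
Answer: -122578925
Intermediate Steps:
n(a) = (-4 + a)*(158 + a) (n(a) = (a - 4)*(a + 158) = (-4 + a)*(158 + a))
M - (n(-110) - 7193)*(958 - 10639) = 30940 - ((-632 + (-110)**2 + 154*(-110)) - 7193)*(958 - 10639) = 30940 - ((-632 + 12100 - 16940) - 7193)*(-9681) = 30940 - (-5472 - 7193)*(-9681) = 30940 - (-12665)*(-9681) = 30940 - 1*122609865 = 30940 - 122609865 = -122578925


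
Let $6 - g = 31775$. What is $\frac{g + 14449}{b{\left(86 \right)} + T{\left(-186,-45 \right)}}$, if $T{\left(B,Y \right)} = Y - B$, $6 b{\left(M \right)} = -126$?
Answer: $- \frac{433}{3} \approx -144.33$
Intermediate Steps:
$g = -31769$ ($g = 6 - 31775 = -31769$)
$b{\left(M \right)} = -21$ ($b{\left(M \right)} = \frac{1}{6} \left(-126\right) = -21$)
$\frac{g + 14449}{b{\left(86 \right)} + T{\left(-186,-45 \right)}} = \frac{-31769 + 14449}{-21 - -141} = - \frac{17320}{-21 + \left(-45 + 186\right)} = - \frac{17320}{-21 + 141} = - \frac{17320}{120} = \left(-17320\right) \frac{1}{120} = - \frac{433}{3}$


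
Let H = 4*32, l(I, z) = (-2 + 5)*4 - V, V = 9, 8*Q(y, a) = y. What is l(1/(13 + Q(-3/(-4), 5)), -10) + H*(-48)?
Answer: -6141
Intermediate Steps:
Q(y, a) = y/8
l(I, z) = 3 (l(I, z) = (-2 + 5)*4 - 1*9 = 3*4 - 9 = 12 - 9 = 3)
H = 128
l(1/(13 + Q(-3/(-4), 5)), -10) + H*(-48) = 3 + 128*(-48) = 3 - 6144 = -6141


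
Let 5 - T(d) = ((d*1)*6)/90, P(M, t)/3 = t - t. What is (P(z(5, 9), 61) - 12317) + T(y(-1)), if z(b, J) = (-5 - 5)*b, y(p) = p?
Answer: -184679/15 ≈ -12312.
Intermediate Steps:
z(b, J) = -10*b
P(M, t) = 0 (P(M, t) = 3*(t - t) = 3*0 = 0)
T(d) = 5 - d/15 (T(d) = 5 - (d*1)*6/90 = 5 - d*6/90 = 5 - 6*d/90 = 5 - d/15)
(P(z(5, 9), 61) - 12317) + T(y(-1)) = (0 - 12317) + (5 - 1/15*(-1)) = -12317 + (5 + 1/15) = -12317 + 76/15 = -184679/15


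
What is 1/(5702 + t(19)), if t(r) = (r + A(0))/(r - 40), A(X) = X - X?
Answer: 21/119723 ≈ 0.00017540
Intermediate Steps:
A(X) = 0
t(r) = r/(-40 + r) (t(r) = (r + 0)/(r - 40) = r/(-40 + r))
1/(5702 + t(19)) = 1/(5702 + 19/(-40 + 19)) = 1/(5702 + 19/(-21)) = 1/(5702 + 19*(-1/21)) = 1/(5702 - 19/21) = 1/(119723/21) = 21/119723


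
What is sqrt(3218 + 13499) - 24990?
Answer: -24990 + sqrt(16717) ≈ -24861.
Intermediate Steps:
sqrt(3218 + 13499) - 24990 = sqrt(16717) - 24990 = -24990 + sqrt(16717)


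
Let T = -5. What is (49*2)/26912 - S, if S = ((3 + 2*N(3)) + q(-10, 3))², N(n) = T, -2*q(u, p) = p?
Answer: -972147/13456 ≈ -72.246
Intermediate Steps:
q(u, p) = -p/2
N(n) = -5
S = 289/4 (S = ((3 + 2*(-5)) - ½*3)² = ((3 - 10) - 3/2)² = (-7 - 3/2)² = (-17/2)² = 289/4 ≈ 72.250)
(49*2)/26912 - S = (49*2)/26912 - 1*289/4 = 98*(1/26912) - 289/4 = 49/13456 - 289/4 = -972147/13456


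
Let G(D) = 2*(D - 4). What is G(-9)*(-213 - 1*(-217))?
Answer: -104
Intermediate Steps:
G(D) = -8 + 2*D (G(D) = 2*(-4 + D) = -8 + 2*D)
G(-9)*(-213 - 1*(-217)) = (-8 + 2*(-9))*(-213 - 1*(-217)) = (-8 - 18)*(-213 + 217) = -26*4 = -104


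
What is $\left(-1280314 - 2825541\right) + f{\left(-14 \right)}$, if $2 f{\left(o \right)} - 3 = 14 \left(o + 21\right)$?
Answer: $- \frac{8211609}{2} \approx -4.1058 \cdot 10^{6}$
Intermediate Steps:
$f{\left(o \right)} = \frac{297}{2} + 7 o$ ($f{\left(o \right)} = \frac{3}{2} + \frac{14 \left(o + 21\right)}{2} = \frac{3}{2} + \frac{14 \left(21 + o\right)}{2} = \frac{3}{2} + \frac{294 + 14 o}{2} = \frac{3}{2} + \left(147 + 7 o\right) = \frac{297}{2} + 7 o$)
$\left(-1280314 - 2825541\right) + f{\left(-14 \right)} = \left(-1280314 - 2825541\right) + \left(\frac{297}{2} + 7 \left(-14\right)\right) = -4105855 + \left(\frac{297}{2} - 98\right) = -4105855 + \frac{101}{2} = - \frac{8211609}{2}$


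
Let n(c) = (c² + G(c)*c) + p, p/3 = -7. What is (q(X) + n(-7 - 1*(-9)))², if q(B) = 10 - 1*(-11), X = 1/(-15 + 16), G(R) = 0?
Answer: 16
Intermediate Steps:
X = 1 (X = 1/1 = 1)
p = -21 (p = 3*(-7) = -21)
n(c) = -21 + c² (n(c) = (c² + 0*c) - 21 = (c² + 0) - 21 = c² - 21 = -21 + c²)
q(B) = 21 (q(B) = 10 + 11 = 21)
(q(X) + n(-7 - 1*(-9)))² = (21 + (-21 + (-7 - 1*(-9))²))² = (21 + (-21 + (-7 + 9)²))² = (21 + (-21 + 2²))² = (21 + (-21 + 4))² = (21 - 17)² = 4² = 16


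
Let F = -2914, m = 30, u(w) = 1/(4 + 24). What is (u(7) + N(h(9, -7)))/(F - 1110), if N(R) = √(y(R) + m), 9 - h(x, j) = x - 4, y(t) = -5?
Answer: -141/112672 ≈ -0.0012514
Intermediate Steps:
u(w) = 1/28
h(x, j) = 13 - x (h(x, j) = 9 - (x - 4) = 9 - (-4 + x) = 9 + (4 - x) = 13 - x)
N(R) = 5 (N(R) = √(-5 + 30) = √25 = 5)
(u(7) + N(h(9, -7)))/(F - 1110) = (1/28 + 5)/(-2914 - 1110) = (141/28)/(-4024) = (141/28)*(-1/4024) = -141/112672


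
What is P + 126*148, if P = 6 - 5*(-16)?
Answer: 18734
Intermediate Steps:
P = 86 (P = 6 + 80 = 86)
P + 126*148 = 86 + 126*148 = 86 + 18648 = 18734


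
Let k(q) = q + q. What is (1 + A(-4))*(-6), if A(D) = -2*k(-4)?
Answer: -102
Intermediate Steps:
k(q) = 2*q
A(D) = 16 (A(D) = -4*(-4) = -2*(-8) = 16)
(1 + A(-4))*(-6) = (1 + 16)*(-6) = 17*(-6) = -102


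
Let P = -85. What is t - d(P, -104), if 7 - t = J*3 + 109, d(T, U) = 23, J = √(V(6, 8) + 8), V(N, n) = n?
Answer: -137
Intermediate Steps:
J = 4 (J = √(8 + 8) = √16 = 4)
t = -114 (t = 7 - (4*3 + 109) = 7 - (12 + 109) = 7 - 1*121 = 7 - 121 = -114)
t - d(P, -104) = -114 - 1*23 = -114 - 23 = -137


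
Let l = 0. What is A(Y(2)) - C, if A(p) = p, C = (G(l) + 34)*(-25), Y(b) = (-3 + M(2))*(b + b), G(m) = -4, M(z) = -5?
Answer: 718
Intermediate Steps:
Y(b) = -16*b (Y(b) = (-3 - 5)*(b + b) = -16*b)
C = -750 (C = (-4 + 34)*(-25) = 30*(-25) = -750)
A(Y(2)) - C = -16*2 - 1*(-750) = -32 + 750 = 718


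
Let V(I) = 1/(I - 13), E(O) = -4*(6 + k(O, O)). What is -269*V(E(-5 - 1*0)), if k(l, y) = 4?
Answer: 269/53 ≈ 5.0755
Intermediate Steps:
E(O) = -40 (E(O) = -4*(6 + 4) = -4*10 = -40)
V(I) = 1/(-13 + I)
-269*V(E(-5 - 1*0)) = -269/(-13 - 40) = -269/(-53) = -269*(-1/53) = 269/53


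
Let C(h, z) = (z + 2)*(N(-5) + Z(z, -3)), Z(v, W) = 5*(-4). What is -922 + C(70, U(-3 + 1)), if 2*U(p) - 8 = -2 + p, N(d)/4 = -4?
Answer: -1066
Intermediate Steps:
N(d) = -16 (N(d) = 4*(-4) = -16)
U(p) = 3 + p/2 (U(p) = 4 + (-2 + p)/2 = 4 + (-1 + p/2) = 3 + p/2)
Z(v, W) = -20
C(h, z) = -72 - 36*z (C(h, z) = (z + 2)*(-16 - 20) = (2 + z)*(-36) = -72 - 36*z)
-922 + C(70, U(-3 + 1)) = -922 + (-72 - 36*(3 + (-3 + 1)/2)) = -922 + (-72 - 36*(3 + (1/2)*(-2))) = -922 + (-72 - 36*(3 - 1)) = -922 + (-72 - 36*2) = -922 + (-72 - 72) = -922 - 144 = -1066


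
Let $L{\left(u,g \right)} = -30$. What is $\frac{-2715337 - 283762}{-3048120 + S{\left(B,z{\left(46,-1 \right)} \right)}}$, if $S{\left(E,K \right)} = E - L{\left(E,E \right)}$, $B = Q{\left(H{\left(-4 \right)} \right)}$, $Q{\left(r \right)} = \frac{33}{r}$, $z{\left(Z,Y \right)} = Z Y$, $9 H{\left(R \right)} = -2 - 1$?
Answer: $\frac{2999099}{3048189} \approx 0.9839$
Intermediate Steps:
$H{\left(R \right)} = - \frac{1}{3}$ ($H{\left(R \right)} = \frac{-2 - 1}{9} = \frac{1}{9} \left(-3\right) = - \frac{1}{3}$)
$z{\left(Z,Y \right)} = Y Z$
$B = -99$ ($B = \frac{33}{- \frac{1}{3}} = 33 \left(-3\right) = -99$)
$S{\left(E,K \right)} = 30 + E$ ($S{\left(E,K \right)} = E - -30 = E + 30 = 30 + E$)
$\frac{-2715337 - 283762}{-3048120 + S{\left(B,z{\left(46,-1 \right)} \right)}} = \frac{-2715337 - 283762}{-3048120 + \left(30 - 99\right)} = - \frac{2999099}{-3048120 - 69} = - \frac{2999099}{-3048189} = \left(-2999099\right) \left(- \frac{1}{3048189}\right) = \frac{2999099}{3048189}$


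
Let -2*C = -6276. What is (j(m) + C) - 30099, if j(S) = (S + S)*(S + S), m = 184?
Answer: 108463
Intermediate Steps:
C = 3138 (C = -½*(-6276) = 3138)
j(S) = 4*S² (j(S) = (2*S)*(2*S) = 4*S²)
(j(m) + C) - 30099 = (4*184² + 3138) - 30099 = (4*33856 + 3138) - 30099 = (135424 + 3138) - 30099 = 138562 - 30099 = 108463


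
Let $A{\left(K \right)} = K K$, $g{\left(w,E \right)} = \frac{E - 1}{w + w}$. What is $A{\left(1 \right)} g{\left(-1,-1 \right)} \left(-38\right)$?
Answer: $-38$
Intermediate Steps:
$g{\left(w,E \right)} = \frac{-1 + E}{2 w}$
$A{\left(K \right)} = K^{2}$
$A{\left(1 \right)} g{\left(-1,-1 \right)} \left(-38\right) = 1^{2} \frac{-1 - 1}{2 \left(-1\right)} \left(-38\right) = 1 \cdot \frac{1}{2} \left(-1\right) \left(-2\right) \left(-38\right) = 1 \cdot 1 \left(-38\right) = 1 \left(-38\right) = -38$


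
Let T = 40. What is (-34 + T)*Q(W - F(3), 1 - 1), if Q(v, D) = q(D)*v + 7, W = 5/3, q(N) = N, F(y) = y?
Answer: 42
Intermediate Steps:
W = 5/3 (W = 5*(1/3) = 5/3 ≈ 1.6667)
Q(v, D) = 7 + D*v (Q(v, D) = D*v + 7 = 7 + D*v)
(-34 + T)*Q(W - F(3), 1 - 1) = (-34 + 40)*(7 + (1 - 1)*(5/3 - 1*3)) = 6*(7 + 0*(5/3 - 3)) = 6*(7 + 0*(-4/3)) = 6*(7 + 0) = 6*7 = 42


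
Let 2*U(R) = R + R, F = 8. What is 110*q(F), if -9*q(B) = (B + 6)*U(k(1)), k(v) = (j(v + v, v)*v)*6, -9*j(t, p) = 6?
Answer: 6160/9 ≈ 684.44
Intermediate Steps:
j(t, p) = -⅔ (j(t, p) = -⅑*6 = -⅔)
k(v) = -4*v (k(v) = -2*v/3*6 = -4*v)
U(R) = R (U(R) = (R + R)/2 = (2*R)/2 = R)
q(B) = 8/3 + 4*B/9 (q(B) = -(B + 6)*(-4*1)/9 = -(6 + B)*(-4)/9 = -(-24 - 4*B)/9 = 8/3 + 4*B/9)
110*q(F) = 110*(8/3 + (4/9)*8) = 110*(8/3 + 32/9) = 110*(56/9) = 6160/9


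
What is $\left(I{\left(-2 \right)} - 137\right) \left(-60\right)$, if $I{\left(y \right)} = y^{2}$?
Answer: $7980$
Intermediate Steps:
$\left(I{\left(-2 \right)} - 137\right) \left(-60\right) = \left(\left(-2\right)^{2} - 137\right) \left(-60\right) = \left(4 - 137\right) \left(-60\right) = \left(-133\right) \left(-60\right) = 7980$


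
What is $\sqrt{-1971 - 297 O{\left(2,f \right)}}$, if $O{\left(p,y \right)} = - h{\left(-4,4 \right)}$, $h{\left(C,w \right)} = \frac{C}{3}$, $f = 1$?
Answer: $3 i \sqrt{263} \approx 48.652 i$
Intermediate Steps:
$h{\left(C,w \right)} = \frac{C}{3}$ ($h{\left(C,w \right)} = C \frac{1}{3} = \frac{C}{3}$)
$O{\left(p,y \right)} = \frac{4}{3}$ ($O{\left(p,y \right)} = - \frac{-4}{3} = \left(-1\right) \left(- \frac{4}{3}\right) = \frac{4}{3}$)
$\sqrt{-1971 - 297 O{\left(2,f \right)}} = \sqrt{-1971 - 396} = \sqrt{-2367} = 3 i \sqrt{263}$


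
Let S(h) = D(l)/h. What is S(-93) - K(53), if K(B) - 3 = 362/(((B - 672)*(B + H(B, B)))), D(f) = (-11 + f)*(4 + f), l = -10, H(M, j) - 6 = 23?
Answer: -3420554/786749 ≈ -4.3477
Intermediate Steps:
H(M, j) = 29 (H(M, j) = 6 + 23 = 29)
S(h) = 126/h (S(h) = (-44 + (-10)² - 7*(-10))/h = (-44 + 100 + 70)/h = 126/h)
K(B) = 3 + 362/((-672 + B)*(29 + B)) (K(B) = 3 + 362/(((B - 672)*(B + 29))) = 3 + 362/(((-672 + B)*(29 + B))) = 3 + 362*(1/((-672 + B)*(29 + B))) = 3 + 362/((-672 + B)*(29 + B)))
S(-93) - K(53) = 126/(-93) - (-58102 - 1929*53 + 3*53²)/(-19488 + 53² - 643*53) = 126*(-1/93) - (-58102 - 102237 + 3*2809)/(-19488 + 2809 - 34079) = -42/31 - (-58102 - 102237 + 8427)/(-50758) = -42/31 - (-1)*(-151912)/50758 = -42/31 - 1*75956/25379 = -42/31 - 75956/25379 = -3420554/786749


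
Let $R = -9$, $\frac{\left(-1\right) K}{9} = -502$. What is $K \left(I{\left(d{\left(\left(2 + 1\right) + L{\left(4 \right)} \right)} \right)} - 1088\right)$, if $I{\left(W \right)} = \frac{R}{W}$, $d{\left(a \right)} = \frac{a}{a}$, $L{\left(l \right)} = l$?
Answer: $-4956246$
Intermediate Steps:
$K = 4518$ ($K = \left(-9\right) \left(-502\right) = 4518$)
$d{\left(a \right)} = 1$
$I{\left(W \right)} = - \frac{9}{W}$
$K \left(I{\left(d{\left(\left(2 + 1\right) + L{\left(4 \right)} \right)} \right)} - 1088\right) = 4518 \left(- \frac{9}{1} - 1088\right) = 4518 \left(\left(-9\right) 1 - 1088\right) = 4518 \left(-9 - 1088\right) = 4518 \left(-1097\right) = -4956246$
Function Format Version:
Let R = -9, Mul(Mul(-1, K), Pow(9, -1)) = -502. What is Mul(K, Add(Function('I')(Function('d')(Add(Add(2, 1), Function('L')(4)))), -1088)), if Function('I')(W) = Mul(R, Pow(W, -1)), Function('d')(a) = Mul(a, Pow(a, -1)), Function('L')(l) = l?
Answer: -4956246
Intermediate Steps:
K = 4518 (K = Mul(-9, -502) = 4518)
Function('d')(a) = 1
Function('I')(W) = Mul(-9, Pow(W, -1))
Mul(K, Add(Function('I')(Function('d')(Add(Add(2, 1), Function('L')(4)))), -1088)) = Mul(4518, Add(Mul(-9, Pow(1, -1)), -1088)) = Mul(4518, Add(Mul(-9, 1), -1088)) = Mul(4518, Add(-9, -1088)) = Mul(4518, -1097) = -4956246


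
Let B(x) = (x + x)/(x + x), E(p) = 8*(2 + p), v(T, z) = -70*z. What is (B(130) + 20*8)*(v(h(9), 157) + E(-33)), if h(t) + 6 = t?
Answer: -1809318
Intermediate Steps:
h(t) = -6 + t
E(p) = 16 + 8*p
B(x) = 1 (B(x) = (2*x)/((2*x)) = (2*x)*(1/(2*x)) = 1)
(B(130) + 20*8)*(v(h(9), 157) + E(-33)) = (1 + 20*8)*(-70*157 + (16 + 8*(-33))) = (1 + 160)*(-10990 + (16 - 264)) = 161*(-10990 - 248) = 161*(-11238) = -1809318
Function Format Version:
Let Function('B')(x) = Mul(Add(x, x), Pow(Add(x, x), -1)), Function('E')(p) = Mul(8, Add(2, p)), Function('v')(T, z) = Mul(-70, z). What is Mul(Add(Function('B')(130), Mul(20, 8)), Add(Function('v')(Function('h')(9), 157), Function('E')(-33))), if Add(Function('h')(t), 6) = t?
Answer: -1809318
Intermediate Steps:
Function('h')(t) = Add(-6, t)
Function('E')(p) = Add(16, Mul(8, p))
Function('B')(x) = 1 (Function('B')(x) = Mul(Mul(2, x), Pow(Mul(2, x), -1)) = Mul(Mul(2, x), Mul(Rational(1, 2), Pow(x, -1))) = 1)
Mul(Add(Function('B')(130), Mul(20, 8)), Add(Function('v')(Function('h')(9), 157), Function('E')(-33))) = Mul(Add(1, Mul(20, 8)), Add(Mul(-70, 157), Add(16, Mul(8, -33)))) = Mul(Add(1, 160), Add(-10990, Add(16, -264))) = Mul(161, Add(-10990, -248)) = Mul(161, -11238) = -1809318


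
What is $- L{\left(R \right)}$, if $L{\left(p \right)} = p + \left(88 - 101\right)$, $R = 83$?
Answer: $-70$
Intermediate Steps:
$L{\left(p \right)} = -13 + p$ ($L{\left(p \right)} = p + \left(88 - 101\right) = p - 13 = -13 + p$)
$- L{\left(R \right)} = - (-13 + 83) = \left(-1\right) 70 = -70$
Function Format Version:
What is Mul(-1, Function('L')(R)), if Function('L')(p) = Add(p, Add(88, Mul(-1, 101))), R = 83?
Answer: -70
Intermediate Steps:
Function('L')(p) = Add(-13, p) (Function('L')(p) = Add(p, Add(88, -101)) = Add(p, -13) = Add(-13, p))
Mul(-1, Function('L')(R)) = Mul(-1, Add(-13, 83)) = Mul(-1, 70) = -70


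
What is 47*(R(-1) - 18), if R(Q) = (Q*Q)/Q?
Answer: -893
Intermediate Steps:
R(Q) = Q (R(Q) = Q²/Q = Q)
47*(R(-1) - 18) = 47*(-1 - 18) = 47*(-19) = -893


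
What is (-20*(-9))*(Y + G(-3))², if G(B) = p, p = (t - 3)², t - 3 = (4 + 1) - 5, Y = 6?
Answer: 6480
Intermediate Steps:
t = 3 (t = 3 + ((4 + 1) - 5) = 3 + (5 - 5) = 3 + 0 = 3)
p = 0 (p = (3 - 3)² = 0² = 0)
G(B) = 0
(-20*(-9))*(Y + G(-3))² = (-20*(-9))*(6 + 0)² = 180*6² = 180*36 = 6480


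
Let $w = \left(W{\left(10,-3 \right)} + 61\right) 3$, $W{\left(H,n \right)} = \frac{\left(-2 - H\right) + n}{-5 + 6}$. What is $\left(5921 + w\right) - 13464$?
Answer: $-7405$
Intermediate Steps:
$W{\left(H,n \right)} = -2 + n - H$ ($W{\left(H,n \right)} = \frac{-2 + n - H}{1} = \left(-2 + n - H\right) 1 = -2 + n - H$)
$w = 138$ ($w = \left(\left(-2 - 3 - 10\right) + 61\right) 3 = \left(-15 + 61\right) 3 = 46 \cdot 3 = 138$)
$\left(5921 + w\right) - 13464 = \left(5921 + 138\right) - 13464 = 6059 - 13464 = -7405$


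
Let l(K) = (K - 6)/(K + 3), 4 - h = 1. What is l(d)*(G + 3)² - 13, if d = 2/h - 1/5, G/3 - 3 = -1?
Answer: -7399/52 ≈ -142.29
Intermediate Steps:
h = 3 (h = 4 - 1*1 = 4 - 1 = 3)
G = 6 (G = 9 + 3*(-1) = 9 - 3 = 6)
d = 7/15 (d = 2/3 - 1/5 = 2*(⅓) - 1*⅕ = ⅔ - ⅕ = 7/15 ≈ 0.46667)
l(K) = (-6 + K)/(3 + K)
l(d)*(G + 3)² - 13 = ((-6 + 7/15)/(3 + 7/15))*(6 + 3)² - 13 = (-83/15/(52/15))*9² - 13 = ((15/52)*(-83/15))*81 - 13 = -83/52*81 - 13 = -6723/52 - 13 = -7399/52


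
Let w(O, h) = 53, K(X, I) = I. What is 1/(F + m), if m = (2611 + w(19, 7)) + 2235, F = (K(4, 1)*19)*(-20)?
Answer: 1/4519 ≈ 0.00022129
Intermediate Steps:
F = -380 (F = (1*19)*(-20) = 19*(-20) = -380)
m = 4899 (m = (2611 + 53) + 2235 = 2664 + 2235 = 4899)
1/(F + m) = 1/(-380 + 4899) = 1/4519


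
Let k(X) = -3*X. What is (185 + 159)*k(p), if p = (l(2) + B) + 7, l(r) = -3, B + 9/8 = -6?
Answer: 3225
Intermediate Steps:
B = -57/8 (B = -9/8 - 6 = -57/8 ≈ -7.1250)
p = -25/8 (p = (-3 - 57/8) + 7 = -81/8 + 7 = -25/8 ≈ -3.1250)
(185 + 159)*k(p) = (185 + 159)*(-3*(-25/8)) = 344*(75/8) = 3225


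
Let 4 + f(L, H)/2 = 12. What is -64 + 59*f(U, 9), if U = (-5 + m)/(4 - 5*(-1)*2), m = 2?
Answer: 880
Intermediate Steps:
U = -3/14 (U = (-5 + 2)/(4 - 5*(-1)*2) = -3/(4 + 5*2) = -3/(4 + 10) = -3/14 ≈ -0.21429)
f(L, H) = 16 (f(L, H) = -8 + 2*12 = -8 + 24 = 16)
-64 + 59*f(U, 9) = -64 + 59*16 = -64 + 944 = 880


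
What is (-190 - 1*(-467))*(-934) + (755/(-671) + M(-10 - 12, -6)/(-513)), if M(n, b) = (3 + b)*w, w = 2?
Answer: -29685689801/114741 ≈ -2.5872e+5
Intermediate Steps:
M(n, b) = 6 + 2*b (M(n, b) = (3 + b)*2 = 6 + 2*b)
(-190 - 1*(-467))*(-934) + (755/(-671) + M(-10 - 12, -6)/(-513)) = (-190 - 1*(-467))*(-934) + (755/(-671) + (6 + 2*(-6))/(-513)) = (-190 + 467)*(-934) + (755*(-1/671) + (6 - 12)*(-1/513)) = 277*(-934) + (-755/671 - 6*(-1/513)) = -258718 + (-755/671 + 2/171) = -258718 - 127763/114741 = -29685689801/114741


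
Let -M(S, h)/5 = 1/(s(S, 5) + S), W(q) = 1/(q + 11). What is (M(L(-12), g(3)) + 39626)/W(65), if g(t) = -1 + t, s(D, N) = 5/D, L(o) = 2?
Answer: 27103424/9 ≈ 3.0115e+6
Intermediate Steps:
W(q) = 1/(11 + q)
M(S, h) = -5/(S + 5/S) (M(S, h) = -5/(5/S + S) = -5/(S + 5/S))
(M(L(-12), g(3)) + 39626)/W(65) = (-5*2/(5 + 2²) + 39626)/(1/(11 + 65)) = (-5*2/(5 + 4) + 39626)/(1/76) = (-5*2/9 + 39626)/(1/76) = (-5*2*⅑ + 39626)*76 = (-10/9 + 39626)*76 = (356624/9)*76 = 27103424/9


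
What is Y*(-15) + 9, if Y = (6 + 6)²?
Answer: -2151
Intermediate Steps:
Y = 144 (Y = 12² = 144)
Y*(-15) + 9 = 144*(-15) + 9 = -2160 + 9 = -2151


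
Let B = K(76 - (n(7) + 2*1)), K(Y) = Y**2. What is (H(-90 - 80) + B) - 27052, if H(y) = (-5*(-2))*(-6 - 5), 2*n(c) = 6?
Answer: -22121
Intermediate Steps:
n(c) = 3 (n(c) = (1/2)*6 = 3)
H(y) = -110 (H(y) = 10*(-11) = -110)
B = 5041 (B = (76 - (3 + 2*1))**2 = (76 - (3 + 2))**2 = (76 - 1*5)**2 = (76 - 5)**2 = 71**2 = 5041)
(H(-90 - 80) + B) - 27052 = (-110 + 5041) - 27052 = 4931 - 27052 = -22121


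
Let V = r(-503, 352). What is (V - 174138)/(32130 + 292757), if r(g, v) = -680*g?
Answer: 167902/324887 ≈ 0.51680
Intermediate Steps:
V = 342040 (V = -680*(-503) = 342040)
(V - 174138)/(32130 + 292757) = (342040 - 174138)/(32130 + 292757) = 167902/324887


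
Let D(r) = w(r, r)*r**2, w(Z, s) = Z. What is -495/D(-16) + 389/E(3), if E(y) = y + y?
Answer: 798157/12288 ≈ 64.954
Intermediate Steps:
E(y) = 2*y
D(r) = r**3 (D(r) = r*r**2 = r**3)
-495/D(-16) + 389/E(3) = -495/((-16)**3) + 389/((2*3)) = -495/(-4096) + 389/6 = -495*(-1/4096) + 389*(1/6) = 495/4096 + 389/6 = 798157/12288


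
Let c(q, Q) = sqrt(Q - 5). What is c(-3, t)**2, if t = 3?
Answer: -2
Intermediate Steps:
c(q, Q) = sqrt(-5 + Q)
c(-3, t)**2 = (sqrt(-5 + 3))**2 = (sqrt(-2))**2 = (I*sqrt(2))**2 = -2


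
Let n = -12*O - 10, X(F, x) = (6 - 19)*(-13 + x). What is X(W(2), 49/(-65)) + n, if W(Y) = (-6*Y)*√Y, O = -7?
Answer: 1264/5 ≈ 252.80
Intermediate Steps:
W(Y) = -6*Y^(3/2)
X(F, x) = 169 - 13*x (X(F, x) = -13*(-13 + x) = 169 - 13*x)
n = 74 (n = -12*(-7) - 10 = 84 - 10 = 74)
X(W(2), 49/(-65)) + n = (169 - 637/(-65)) + 74 = (169 - 637*(-1)/65) + 74 = (169 - 13*(-49/65)) + 74 = (169 + 49/5) + 74 = 894/5 + 74 = 1264/5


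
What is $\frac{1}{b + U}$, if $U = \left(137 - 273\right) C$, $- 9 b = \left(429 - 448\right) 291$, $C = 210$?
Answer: $- \frac{3}{83837} \approx -3.5784 \cdot 10^{-5}$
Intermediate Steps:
$b = \frac{1843}{3}$ ($b = - \frac{\left(429 - 448\right) 291}{9} = - \frac{\left(-19\right) 291}{9} = \left(- \frac{1}{9}\right) \left(-5529\right) = \frac{1843}{3} \approx 614.33$)
$U = -28560$ ($U = \left(137 - 273\right) 210 = \left(-136\right) 210 = -28560$)
$\frac{1}{b + U} = \frac{1}{\frac{1843}{3} - 28560} = \frac{1}{- \frac{83837}{3}} = - \frac{3}{83837}$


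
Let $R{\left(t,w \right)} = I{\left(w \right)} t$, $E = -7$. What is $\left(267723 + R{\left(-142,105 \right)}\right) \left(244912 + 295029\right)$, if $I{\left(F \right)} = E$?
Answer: $145091325697$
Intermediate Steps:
$I{\left(F \right)} = -7$
$R{\left(t,w \right)} = - 7 t$
$\left(267723 + R{\left(-142,105 \right)}\right) \left(244912 + 295029\right) = \left(267723 - -994\right) \left(244912 + 295029\right) = \left(267723 + 994\right) 539941 = 268717 \cdot 539941 = 145091325697$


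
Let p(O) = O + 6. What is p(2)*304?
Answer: 2432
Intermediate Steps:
p(O) = 6 + O
p(2)*304 = (6 + 2)*304 = 8*304 = 2432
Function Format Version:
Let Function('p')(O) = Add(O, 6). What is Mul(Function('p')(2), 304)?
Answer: 2432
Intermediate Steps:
Function('p')(O) = Add(6, O)
Mul(Function('p')(2), 304) = Mul(Add(6, 2), 304) = Mul(8, 304) = 2432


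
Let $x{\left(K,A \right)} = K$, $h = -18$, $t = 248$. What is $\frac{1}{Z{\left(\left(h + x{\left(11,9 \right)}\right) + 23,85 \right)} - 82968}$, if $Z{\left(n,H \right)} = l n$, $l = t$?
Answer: $- \frac{1}{79000} \approx -1.2658 \cdot 10^{-5}$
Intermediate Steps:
$l = 248$
$Z{\left(n,H \right)} = 248 n$
$\frac{1}{Z{\left(\left(h + x{\left(11,9 \right)}\right) + 23,85 \right)} - 82968} = \frac{1}{248 \left(\left(-18 + 11\right) + 23\right) - 82968} = \frac{1}{248 \left(-7 + 23\right) - 82968} = \frac{1}{248 \cdot 16 - 82968} = \frac{1}{3968 - 82968} = \frac{1}{-79000} = - \frac{1}{79000}$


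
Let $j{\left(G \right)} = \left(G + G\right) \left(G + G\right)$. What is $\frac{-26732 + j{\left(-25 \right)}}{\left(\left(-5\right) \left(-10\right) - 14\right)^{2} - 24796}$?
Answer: $\frac{6058}{5875} \approx 1.0311$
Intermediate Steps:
$j{\left(G \right)} = 4 G^{2}$ ($j{\left(G \right)} = 2 G 2 G = 4 G^{2}$)
$\frac{-26732 + j{\left(-25 \right)}}{\left(\left(-5\right) \left(-10\right) - 14\right)^{2} - 24796} = \frac{-26732 + 4 \left(-25\right)^{2}}{\left(\left(-5\right) \left(-10\right) - 14\right)^{2} - 24796} = \frac{-26732 + 4 \cdot 625}{\left(50 - 14\right)^{2} - 24796} = \frac{-26732 + 2500}{36^{2} - 24796} = - \frac{24232}{1296 - 24796} = - \frac{24232}{-23500} = \left(-24232\right) \left(- \frac{1}{23500}\right) = \frac{6058}{5875}$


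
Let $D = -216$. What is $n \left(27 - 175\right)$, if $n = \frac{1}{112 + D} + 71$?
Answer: $- \frac{273171}{26} \approx -10507.0$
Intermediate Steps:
$n = \frac{7383}{104}$ ($n = \frac{1}{112 - 216} + 71 = \frac{1}{-104} + 71 = - \frac{1}{104} + 71 = \frac{7383}{104} \approx 70.99$)
$n \left(27 - 175\right) = \frac{7383 \left(27 - 175\right)}{104} = \frac{7383}{104} \left(-148\right) = - \frac{273171}{26}$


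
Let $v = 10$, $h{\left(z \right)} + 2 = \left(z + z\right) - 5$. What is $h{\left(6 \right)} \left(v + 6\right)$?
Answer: $80$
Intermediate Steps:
$h{\left(z \right)} = -7 + 2 z$ ($h{\left(z \right)} = -2 + \left(\left(z + z\right) - 5\right) = -2 + \left(2 z - 5\right) = -2 + \left(-5 + 2 z\right) = -7 + 2 z$)
$h{\left(6 \right)} \left(v + 6\right) = \left(-7 + 2 \cdot 6\right) \left(10 + 6\right) = \left(-7 + 12\right) 16 = 5 \cdot 16 = 80$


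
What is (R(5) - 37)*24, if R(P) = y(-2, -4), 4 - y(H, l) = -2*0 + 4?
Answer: -888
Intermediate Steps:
y(H, l) = 0 (y(H, l) = 4 - (-2*0 + 4) = 4 - (0 + 4) = 4 - 1*4 = 4 - 4 = 0)
R(P) = 0
(R(5) - 37)*24 = (0 - 37)*24 = -37*24 = -888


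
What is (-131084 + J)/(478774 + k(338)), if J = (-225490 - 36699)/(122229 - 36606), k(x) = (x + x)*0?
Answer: -11224067521/40994066202 ≈ -0.27380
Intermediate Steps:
k(x) = 0 (k(x) = (2*x)*0 = 0)
J = -262189/85623 ≈ -3.0621
(-131084 + J)/(478774 + k(338)) = (-131084 - 262189/85623)/(478774 + 0) = -11224067521/85623/478774 = -11224067521/85623*1/478774 = -11224067521/40994066202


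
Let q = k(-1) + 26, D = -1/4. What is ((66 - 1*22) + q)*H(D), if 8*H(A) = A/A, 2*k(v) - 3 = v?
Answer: 71/8 ≈ 8.8750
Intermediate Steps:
k(v) = 3/2 + v/2
D = -1/4 (D = -1*1/4 = -1/4 ≈ -0.25000)
q = 27 (q = (3/2 + (1/2)*(-1)) + 26 = (3/2 - 1/2) + 26 = 1 + 26 = 27)
H(A) = 1/8 (H(A) = (A/A)/8 = (1/8)*1 = 1/8)
((66 - 1*22) + q)*H(D) = ((66 - 1*22) + 27)*(1/8) = ((66 - 22) + 27)*(1/8) = (44 + 27)*(1/8) = 71*(1/8) = 71/8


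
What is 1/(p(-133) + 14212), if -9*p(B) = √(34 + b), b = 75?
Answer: 1151172/16360456355 + 9*√109/16360456355 ≈ 7.0369e-5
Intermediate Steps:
p(B) = -√109/9 (p(B) = -√(34 + 75)/9 = -√109/9)
1/(p(-133) + 14212) = 1/(-√109/9 + 14212) = 1/(14212 - √109/9)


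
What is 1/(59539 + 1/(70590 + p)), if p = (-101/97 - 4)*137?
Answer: 6780237/403688530840 ≈ 1.6796e-5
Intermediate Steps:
p = -66993/97 (p = (-101*1/97 - 4)*137 = (-101/97 - 4)*137 = -489/97*137 = -66993/97 ≈ -690.65)
1/(59539 + 1/(70590 + p)) = 1/(59539 + 1/(70590 - 66993/97)) = 1/(59539 + 1/(6780237/97)) = 1/(59539 + 97/6780237) = 1/(403688530840/6780237) = 6780237/403688530840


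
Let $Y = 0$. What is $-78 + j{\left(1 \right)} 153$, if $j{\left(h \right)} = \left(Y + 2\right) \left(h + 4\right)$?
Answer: $1452$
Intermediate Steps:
$j{\left(h \right)} = 8 + 2 h$ ($j{\left(h \right)} = \left(0 + 2\right) \left(h + 4\right) = 2 \left(4 + h\right) = 8 + 2 h$)
$-78 + j{\left(1 \right)} 153 = -78 + \left(8 + 2 \cdot 1\right) 153 = -78 + \left(8 + 2\right) 153 = -78 + 10 \cdot 153 = -78 + 1530 = 1452$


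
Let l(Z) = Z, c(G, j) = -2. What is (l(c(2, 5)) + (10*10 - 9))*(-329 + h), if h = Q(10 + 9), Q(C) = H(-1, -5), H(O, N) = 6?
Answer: -28747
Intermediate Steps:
Q(C) = 6
h = 6
(l(c(2, 5)) + (10*10 - 9))*(-329 + h) = (-2 + (10*10 - 9))*(-329 + 6) = (-2 + (100 - 9))*(-323) = (-2 + 91)*(-323) = 89*(-323) = -28747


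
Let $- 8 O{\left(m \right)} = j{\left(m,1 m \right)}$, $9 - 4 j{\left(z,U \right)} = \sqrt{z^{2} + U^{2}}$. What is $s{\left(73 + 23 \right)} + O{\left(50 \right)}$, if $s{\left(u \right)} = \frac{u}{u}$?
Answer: $\frac{23}{32} + \frac{25 \sqrt{2}}{16} \approx 2.9285$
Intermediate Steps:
$j{\left(z,U \right)} = \frac{9}{4} - \frac{\sqrt{U^{2} + z^{2}}}{4}$ ($j{\left(z,U \right)} = \frac{9}{4} - \frac{\sqrt{z^{2} + U^{2}}}{4} = \frac{9}{4} - \frac{\sqrt{U^{2} + z^{2}}}{4}$)
$O{\left(m \right)} = - \frac{9}{32} + \frac{\sqrt{2} \sqrt{m^{2}}}{32}$ ($O{\left(m \right)} = - \frac{\frac{9}{4} - \frac{\sqrt{\left(1 m\right)^{2} + m^{2}}}{4}}{8} = - \frac{\frac{9}{4} - \frac{\sqrt{m^{2} + m^{2}}}{4}}{8} = - \frac{\frac{9}{4} - \frac{\sqrt{2 m^{2}}}{4}}{8} = - \frac{\frac{9}{4} - \frac{\sqrt{2} \sqrt{m^{2}}}{4}}{8} = - \frac{9}{32} + \frac{\sqrt{2} \sqrt{m^{2}}}{32}$)
$s{\left(u \right)} = 1$
$s{\left(73 + 23 \right)} + O{\left(50 \right)} = 1 - \left(\frac{9}{32} - \frac{\sqrt{2} \sqrt{50^{2}}}{32}\right) = 1 - \left(\frac{9}{32} - \frac{\sqrt{2} \sqrt{2500}}{32}\right) = 1 - \left(\frac{9}{32} - \frac{1}{32} \sqrt{2} \cdot 50\right) = 1 - \left(\frac{9}{32} - \frac{25 \sqrt{2}}{16}\right) = \frac{23}{32} + \frac{25 \sqrt{2}}{16}$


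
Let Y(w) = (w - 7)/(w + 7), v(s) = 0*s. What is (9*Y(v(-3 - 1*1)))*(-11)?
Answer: 99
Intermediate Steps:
v(s) = 0
Y(w) = (-7 + w)/(7 + w)
(9*Y(v(-3 - 1*1)))*(-11) = (9*((-7 + 0)/(7 + 0)))*(-11) = (9*(-7/7))*(-11) = (9*((⅐)*(-7)))*(-11) = (9*(-1))*(-11) = -9*(-11) = 99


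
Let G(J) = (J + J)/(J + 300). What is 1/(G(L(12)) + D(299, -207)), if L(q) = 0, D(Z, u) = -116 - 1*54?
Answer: -1/170 ≈ -0.0058824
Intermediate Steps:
D(Z, u) = -170 (D(Z, u) = -116 - 54 = -170)
G(J) = 2*J/(300 + J) (G(J) = (2*J)/(300 + J) = 2*J/(300 + J))
1/(G(L(12)) + D(299, -207)) = 1/(2*0/(300 + 0) - 170) = 1/(2*0/300 - 170) = 1/(2*0*(1/300) - 170) = 1/(0 - 170) = 1/(-170) = -1/170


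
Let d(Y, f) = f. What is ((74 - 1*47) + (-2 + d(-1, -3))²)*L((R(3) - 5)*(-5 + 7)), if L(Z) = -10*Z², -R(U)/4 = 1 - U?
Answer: -18720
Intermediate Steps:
R(U) = -4 + 4*U (R(U) = -4*(1 - U) = -4 + 4*U)
((74 - 1*47) + (-2 + d(-1, -3))²)*L((R(3) - 5)*(-5 + 7)) = ((74 - 1*47) + (-2 - 3)²)*(-10*(-5 + 7)²*((-4 + 4*3) - 5)²) = ((74 - 47) + (-5)²)*(-10*4*((-4 + 12) - 5)²) = (27 + 25)*(-10*4*(8 - 5)²) = 52*(-10*(3*2)²) = 52*(-10*6²) = 52*(-10*36) = 52*(-360) = -18720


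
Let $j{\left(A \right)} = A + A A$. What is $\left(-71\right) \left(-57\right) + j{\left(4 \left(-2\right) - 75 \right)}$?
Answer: $10853$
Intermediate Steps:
$j{\left(A \right)} = A + A^{2}$
$\left(-71\right) \left(-57\right) + j{\left(4 \left(-2\right) - 75 \right)} = \left(-71\right) \left(-57\right) + \left(4 \left(-2\right) - 75\right) \left(1 + \left(4 \left(-2\right) - 75\right)\right) = 4047 + \left(-8 - 75\right) \left(1 - 83\right) = 4047 - 83 \left(1 - 83\right) = 4047 - -6806 = 4047 + 6806 = 10853$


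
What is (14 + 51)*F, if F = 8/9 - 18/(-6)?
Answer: 2275/9 ≈ 252.78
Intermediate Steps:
F = 35/9 (F = 8*(⅑) - 18*(-⅙) = 8/9 + 3 = 35/9 ≈ 3.8889)
(14 + 51)*F = (14 + 51)*(35/9) = 65*(35/9) = 2275/9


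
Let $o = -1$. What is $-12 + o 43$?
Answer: $-55$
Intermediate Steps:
$-12 + o 43 = -12 - 43 = -55$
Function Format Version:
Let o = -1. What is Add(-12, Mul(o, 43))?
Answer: -55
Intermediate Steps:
Add(-12, Mul(o, 43)) = Add(-12, Mul(-1, 43)) = Add(-12, -43) = -55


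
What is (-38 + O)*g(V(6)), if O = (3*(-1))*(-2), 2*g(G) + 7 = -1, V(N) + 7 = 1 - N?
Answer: 128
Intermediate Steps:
V(N) = -6 - N (V(N) = -7 + (1 - N) = -6 - N)
g(G) = -4 (g(G) = -7/2 + (½)*(-1) = -7/2 - ½ = -4)
O = 6 (O = -3*(-2) = 6)
(-38 + O)*g(V(6)) = (-38 + 6)*(-4) = -32*(-4) = 128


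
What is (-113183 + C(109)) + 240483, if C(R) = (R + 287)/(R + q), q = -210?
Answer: 12856904/101 ≈ 1.2730e+5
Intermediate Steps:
C(R) = (287 + R)/(-210 + R) (C(R) = (R + 287)/(R - 210) = (287 + R)/(-210 + R))
(-113183 + C(109)) + 240483 = (-113183 + (287 + 109)/(-210 + 109)) + 240483 = (-113183 + 396/(-101)) + 240483 = (-113183 - 1/101*396) + 240483 = (-113183 - 396/101) + 240483 = -11431879/101 + 240483 = 12856904/101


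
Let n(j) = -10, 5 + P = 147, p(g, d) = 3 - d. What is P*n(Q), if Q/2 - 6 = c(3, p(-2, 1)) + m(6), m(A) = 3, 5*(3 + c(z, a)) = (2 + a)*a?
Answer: -1420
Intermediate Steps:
c(z, a) = -3 + a*(2 + a)/5 (c(z, a) = -3 + ((2 + a)*a)/5 = -3 + (a*(2 + a))/5 = -3 + a*(2 + a)/5)
P = 142 (P = -5 + 147 = 142)
Q = 76/5 (Q = 12 + 2*((-3 + (3 - 1*1)²/5 + 2*(3 - 1*1)/5) + 3) = 12 + 2*((-3 + (3 - 1)²/5 + 2*(3 - 1)/5) + 3) = 12 + 2*((-3 + (⅕)*2² + (⅖)*2) + 3) = 12 + 2*((-3 + (⅕)*4 + ⅘) + 3) = 12 + 2*((-3 + ⅘ + ⅘) + 3) = 12 + 2*(-7/5 + 3) = 12 + 2*(8/5) = 12 + 16/5 = 76/5 ≈ 15.200)
P*n(Q) = 142*(-10) = -1420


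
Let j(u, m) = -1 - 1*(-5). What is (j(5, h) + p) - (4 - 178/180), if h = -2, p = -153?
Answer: -13681/90 ≈ -152.01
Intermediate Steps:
j(u, m) = 4 (j(u, m) = -1 + 5 = 4)
(j(5, h) + p) - (4 - 178/180) = (4 - 153) - (4 - 178/180) = -149 - (4 - 178*1/180) = -149 - (4 - 89/90) = -149 - 1*271/90 = -149 - 271/90 = -13681/90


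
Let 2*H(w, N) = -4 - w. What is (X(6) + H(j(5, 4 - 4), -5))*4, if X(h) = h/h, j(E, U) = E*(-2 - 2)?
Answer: 36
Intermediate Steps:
j(E, U) = -4*E (j(E, U) = E*(-4) = -4*E)
X(h) = 1
H(w, N) = -2 - w/2 (H(w, N) = (-4 - w)/2 = -2 - w/2)
(X(6) + H(j(5, 4 - 4), -5))*4 = (1 + (-2 - (-2)*5))*4 = (1 + (-2 - 1/2*(-20)))*4 = (1 + (-2 + 10))*4 = (1 + 8)*4 = 9*4 = 36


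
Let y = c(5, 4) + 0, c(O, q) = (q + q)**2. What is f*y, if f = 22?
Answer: 1408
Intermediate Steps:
c(O, q) = 4*q**2 (c(O, q) = (2*q)**2 = 4*q**2)
y = 64 (y = 4*4**2 + 0 = 4*16 + 0 = 64 + 0 = 64)
f*y = 22*64 = 1408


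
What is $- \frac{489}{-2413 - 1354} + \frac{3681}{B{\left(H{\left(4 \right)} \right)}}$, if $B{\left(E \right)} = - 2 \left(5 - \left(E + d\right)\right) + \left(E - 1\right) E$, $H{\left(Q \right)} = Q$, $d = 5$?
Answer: $\frac{13876107}{75340} \approx 184.18$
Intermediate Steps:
$B{\left(E \right)} = 2 E + E \left(-1 + E\right)$ ($B{\left(E \right)} = - 2 \left(5 - \left(E + 5\right)\right) + \left(E - 1\right) E = - 2 \left(5 - \left(5 + E\right)\right) + \left(-1 + E\right) E = - 2 \left(5 - \left(5 + E\right)\right) + E \left(-1 + E\right) = - 2 \left(- E\right) + E \left(-1 + E\right) = 2 E + E \left(-1 + E\right)$)
$- \frac{489}{-2413 - 1354} + \frac{3681}{B{\left(H{\left(4 \right)} \right)}} = - \frac{489}{-2413 - 1354} + \frac{3681}{4 \left(1 + 4\right)} = - \frac{489}{-2413 - 1354} + \frac{3681}{4 \cdot 5} = - \frac{489}{-3767} + \frac{3681}{20} = \left(-489\right) \left(- \frac{1}{3767}\right) + 3681 \cdot \frac{1}{20} = \frac{489}{3767} + \frac{3681}{20} = \frac{13876107}{75340}$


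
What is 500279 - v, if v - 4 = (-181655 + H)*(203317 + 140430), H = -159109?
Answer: 117137102983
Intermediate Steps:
v = -117136602704 (v = 4 + (-181655 - 159109)*(203317 + 140430) = 4 - 340764*343747 = 4 - 117136602708 = -117136602704)
500279 - v = 500279 - 1*(-117136602704) = 500279 + 117136602704 = 117137102983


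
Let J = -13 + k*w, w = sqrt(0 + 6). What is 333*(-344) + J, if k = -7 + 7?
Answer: -114565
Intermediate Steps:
w = sqrt(6) ≈ 2.4495
k = 0
J = -13 (J = -13 + 0*sqrt(6) = -13 + 0 = -13)
333*(-344) + J = 333*(-344) - 13 = -114552 - 13 = -114565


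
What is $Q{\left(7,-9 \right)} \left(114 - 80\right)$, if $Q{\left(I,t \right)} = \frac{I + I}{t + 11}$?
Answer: $238$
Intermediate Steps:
$Q{\left(I,t \right)} = \frac{2 I}{11 + t}$
$Q{\left(7,-9 \right)} \left(114 - 80\right) = 2 \cdot 7 \frac{1}{11 - 9} \left(114 - 80\right) = 2 \cdot 7 \cdot \frac{1}{2} \cdot 34 = 7 \cdot 34 = 238$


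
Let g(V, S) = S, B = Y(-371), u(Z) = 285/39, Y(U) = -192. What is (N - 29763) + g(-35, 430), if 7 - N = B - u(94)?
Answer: -378647/13 ≈ -29127.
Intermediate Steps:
u(Z) = 95/13 (u(Z) = 285*(1/39) = 95/13)
B = -192
N = 2682/13 (N = 7 - (-192 - 1*95/13) = 7 - (-192 - 95/13) = 7 - 1*(-2591/13) = 7 + 2591/13 = 2682/13 ≈ 206.31)
(N - 29763) + g(-35, 430) = (2682/13 - 29763) + 430 = -384237/13 + 430 = -378647/13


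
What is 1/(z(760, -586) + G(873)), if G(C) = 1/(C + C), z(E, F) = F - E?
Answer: -1746/2350115 ≈ -0.00074294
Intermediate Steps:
G(C) = 1/(2*C)
1/(z(760, -586) + G(873)) = 1/((-586 - 1*760) + (½)/873) = 1/((-586 - 760) + (½)*(1/873)) = 1/(-1346 + 1/1746) = 1/(-2350115/1746) = -1746/2350115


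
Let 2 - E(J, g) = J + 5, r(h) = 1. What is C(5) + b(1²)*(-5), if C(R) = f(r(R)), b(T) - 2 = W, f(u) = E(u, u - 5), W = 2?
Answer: -24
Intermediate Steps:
E(J, g) = -3 - J (E(J, g) = 2 - (J + 5) = 2 - (5 + J) = 2 + (-5 - J) = -3 - J)
f(u) = -3 - u
b(T) = 4 (b(T) = 2 + 2 = 4)
C(R) = -4 (C(R) = -3 - 1*1 = -3 - 1 = -4)
C(5) + b(1²)*(-5) = -4 + 4*(-5) = -4 - 20 = -24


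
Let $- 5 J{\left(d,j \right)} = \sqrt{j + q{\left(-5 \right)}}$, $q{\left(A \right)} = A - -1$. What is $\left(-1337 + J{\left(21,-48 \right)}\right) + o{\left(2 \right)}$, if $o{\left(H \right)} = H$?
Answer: $-1335 - \frac{2 i \sqrt{13}}{5} \approx -1335.0 - 1.4422 i$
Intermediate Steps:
$q{\left(A \right)} = 1 + A$ ($q{\left(A \right)} = A + 1 = 1 + A$)
$J{\left(d,j \right)} = - \frac{\sqrt{-4 + j}}{5}$ ($J{\left(d,j \right)} = - \frac{\sqrt{j + \left(1 - 5\right)}}{5} = - \frac{\sqrt{j - 4}}{5} = - \frac{\sqrt{-4 + j}}{5}$)
$\left(-1337 + J{\left(21,-48 \right)}\right) + o{\left(2 \right)} = \left(-1337 - \frac{\sqrt{-4 - 48}}{5}\right) + 2 = \left(-1337 - \frac{\sqrt{-52}}{5}\right) + 2 = \left(-1337 - \frac{2 i \sqrt{13}}{5}\right) + 2 = -1335 - \frac{2 i \sqrt{13}}{5}$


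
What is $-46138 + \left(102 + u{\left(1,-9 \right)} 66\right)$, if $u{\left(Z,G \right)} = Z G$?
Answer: $-46630$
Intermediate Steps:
$u{\left(Z,G \right)} = G Z$
$-46138 + \left(102 + u{\left(1,-9 \right)} 66\right) = -46138 + \left(102 + \left(-9\right) 1 \cdot 66\right) = -46138 + \left(102 - 594\right) = -46138 - 492 = -46630$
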